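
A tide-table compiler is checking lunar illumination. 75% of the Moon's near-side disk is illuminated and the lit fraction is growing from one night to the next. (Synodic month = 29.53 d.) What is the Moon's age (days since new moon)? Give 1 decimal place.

Invert f = (1 − cos θ)/2 to get cos θ = 1 − 2(0.75) = -0.500, hence θ₀ = arccos -0.500 = 120.0°.
The Moon is waxing (0°–180°), so θ = 120.0° directly.
That fraction of the synodic month is 120.0/360 × 29.53 d ≈ 9.84 d.

9.8 days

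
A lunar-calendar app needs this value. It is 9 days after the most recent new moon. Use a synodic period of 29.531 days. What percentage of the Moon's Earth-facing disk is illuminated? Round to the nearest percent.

67%

Elongation θ = 360° × 9/29.531 ≈ 109.7°.
With cos θ = (-0.337), the lit fraction is (1 − (-0.337))/2 ≈ 0.669, so 67%.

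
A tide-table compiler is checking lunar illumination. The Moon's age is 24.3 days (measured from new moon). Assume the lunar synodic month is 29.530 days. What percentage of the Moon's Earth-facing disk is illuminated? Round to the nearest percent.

28%

The Moon has covered 24.3/29.530 of its cycle, so θ ≈ 360° × 24.3/29.530 = 296.2°.
With cos θ = 0.442, the lit fraction is (1 − 0.442)/2 ≈ 0.279, so 28%.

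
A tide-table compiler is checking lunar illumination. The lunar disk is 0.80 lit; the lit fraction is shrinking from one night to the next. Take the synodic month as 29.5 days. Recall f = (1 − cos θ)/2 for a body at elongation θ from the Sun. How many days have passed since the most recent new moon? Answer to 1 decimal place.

Invert f = (1 − cos θ)/2 to get cos θ = 1 − 2(0.80) = -0.600, hence θ₀ = arccos -0.600 = 126.9°.
A waning Moon lies in 180°–360°, so θ = 360° − 126.9° = 233.1°.
At 360°/29.5 d per day, 233.1° corresponds to 19.10 days.

19.1 days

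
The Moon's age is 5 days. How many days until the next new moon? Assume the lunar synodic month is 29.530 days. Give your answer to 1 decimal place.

One full lunation from the last new moon is 29.530 d; remaining = 29.530 − 5 = 24.530 d.

24.5 days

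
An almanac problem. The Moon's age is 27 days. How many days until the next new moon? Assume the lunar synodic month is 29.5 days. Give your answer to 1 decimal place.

2.5 days

One full lunation from the last new moon is 29.5 d; remaining = 29.5 − 27 = 2.500 d.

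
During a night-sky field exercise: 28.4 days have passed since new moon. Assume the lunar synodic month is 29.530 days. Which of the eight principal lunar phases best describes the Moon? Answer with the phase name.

θ ≈ 360° × 28.4/29.530 = 346°, which falls in the new moon sector.

new moon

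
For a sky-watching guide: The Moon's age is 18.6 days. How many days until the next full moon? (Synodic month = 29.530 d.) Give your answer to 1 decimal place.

Full moon occurs at elongation 180°, i.e. at age 29.530 × 180/360 = 14.765 d.
Already past this cycle's full moon; the next is at 14.765 + 29.530 = 44.295 d, so 44.295 − 18.6 = 25.695 days.

25.7 days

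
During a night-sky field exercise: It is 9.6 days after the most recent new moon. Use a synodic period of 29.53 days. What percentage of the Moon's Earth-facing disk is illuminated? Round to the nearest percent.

73%

Elongation θ = 360° × 9.6/29.53 ≈ 117.0°.
Illuminated fraction = (1 − cos 117.0°)/2 = (1 − (-0.455))/2 ≈ 0.727, so 73%.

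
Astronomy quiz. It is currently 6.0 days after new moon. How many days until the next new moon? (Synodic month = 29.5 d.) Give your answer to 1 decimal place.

23.5 days

The next new moon completes the synodic month: 29.5 − 6.0 = 23.500 days.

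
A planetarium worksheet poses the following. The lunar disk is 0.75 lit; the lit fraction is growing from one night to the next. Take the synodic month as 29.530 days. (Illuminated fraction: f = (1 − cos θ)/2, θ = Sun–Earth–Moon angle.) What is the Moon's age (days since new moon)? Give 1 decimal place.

Invert f = (1 − cos θ)/2 to get cos θ = 1 − 2(0.75) = -0.500, hence θ₀ = arccos -0.500 = 120.0°.
Waxing ⇒ before full, so θ = 120.0°.
That fraction of the synodic month is 120.0/360 × 29.530 d ≈ 9.84 d.

9.8 days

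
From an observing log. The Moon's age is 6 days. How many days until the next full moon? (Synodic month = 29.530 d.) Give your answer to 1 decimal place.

Full moon occurs at elongation 180°, i.e. at age 29.530 × 180/360 = 14.765 d.
That is 14.765 − 6 = 8.765 days ahead.

8.8 days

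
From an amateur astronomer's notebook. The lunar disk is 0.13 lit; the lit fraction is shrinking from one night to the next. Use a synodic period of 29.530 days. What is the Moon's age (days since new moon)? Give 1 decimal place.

26.1 days

cos θ = 1 − 2f = 0.740, giving a principal value of 42.3°.
Waning ⇒ past full, so θ = 360° − 42.3° = 317.7°.
Age = 29.530 × 317.7°/360° ≈ 26.06 days.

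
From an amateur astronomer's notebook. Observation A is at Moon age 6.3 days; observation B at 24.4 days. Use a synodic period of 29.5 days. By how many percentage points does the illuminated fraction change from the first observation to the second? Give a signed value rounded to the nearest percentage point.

θ₁ = 360° × 6.3/29.5 = 76.9°, f₁ = (1 − cos θ₁)/2 = 0.387.
θ₂ = 360° × 24.4/29.5 = 297.8°, f₂ = (1 − cos θ₂)/2 = 0.267.
Change = f₂ − f₁ = -0.119 → -12 percentage points.

-12 percentage points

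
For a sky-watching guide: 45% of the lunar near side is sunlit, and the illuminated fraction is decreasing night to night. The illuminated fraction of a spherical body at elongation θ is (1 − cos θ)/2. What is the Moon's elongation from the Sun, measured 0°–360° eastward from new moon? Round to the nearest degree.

276°

cos θ = 1 − 2f = 0.100, giving a principal value of 84.3°.
A waning Moon lies in 180°–360°, so θ = 360° − 84.3° = 275.7°.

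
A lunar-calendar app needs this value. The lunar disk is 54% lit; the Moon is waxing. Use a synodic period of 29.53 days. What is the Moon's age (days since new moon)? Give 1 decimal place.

Invert f = (1 − cos θ)/2 to get cos θ = 1 − 2(0.54) = -0.080, hence θ₀ = arccos -0.080 = 94.6°.
Waxing ⇒ before full, so θ = 94.6°.
Age = 29.53 × 94.6°/360° ≈ 7.76 days.

7.8 days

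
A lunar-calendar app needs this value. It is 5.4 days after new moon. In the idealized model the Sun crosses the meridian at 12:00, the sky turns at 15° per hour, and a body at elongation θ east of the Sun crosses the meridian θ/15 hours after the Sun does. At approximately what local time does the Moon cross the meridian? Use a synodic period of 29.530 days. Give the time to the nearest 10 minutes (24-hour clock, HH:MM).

16:20

Elongation θ = 360° × 5.4/29.530 ≈ 65.8°.
The Moon trails the Sun by θ/15 = 65.8/15 ≈ 4.39 hours.
12:00 + 4.389 h ≈ 16:23 → 16:20 to the nearest ten minutes.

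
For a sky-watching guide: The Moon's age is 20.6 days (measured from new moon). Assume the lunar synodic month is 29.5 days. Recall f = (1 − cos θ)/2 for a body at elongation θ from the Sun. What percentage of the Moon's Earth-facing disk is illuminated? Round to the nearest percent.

Phase angle: θ = 360°·(20.6 d)/(29.5 d) = 251.4°.
Illuminated fraction = (1 − cos 251.4°)/2 = (1 − (-0.319))/2 ≈ 0.660, so 66%.

66%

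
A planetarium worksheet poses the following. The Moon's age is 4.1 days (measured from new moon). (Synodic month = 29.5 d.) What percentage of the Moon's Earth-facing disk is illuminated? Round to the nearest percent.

The Moon has covered 4.1/29.5 of its cycle, so θ ≈ 360° × 4.1/29.5 = 50.0°.
Illuminated fraction = (1 − cos 50.0°)/2 = (1 − 0.642)/2 ≈ 0.179, so 18%.

18%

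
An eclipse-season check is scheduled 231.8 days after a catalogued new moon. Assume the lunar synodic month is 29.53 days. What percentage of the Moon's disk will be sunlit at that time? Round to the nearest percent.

231.8 d spans 7 complete synodic months (7 × 29.53 = 206.71 d) plus 25.09 d.
The Moon has covered 25.09/29.53 of its cycle, so θ ≈ 360° × 25.09/29.53 = 305.9°.
With cos θ = 0.586, the lit fraction is (1 − 0.586)/2 ≈ 0.207, so 21%.

21%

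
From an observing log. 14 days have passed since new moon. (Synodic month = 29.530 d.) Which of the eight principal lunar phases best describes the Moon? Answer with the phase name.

full moon

θ ≈ 360° × 14/29.530 = 171°, which falls in the full moon sector.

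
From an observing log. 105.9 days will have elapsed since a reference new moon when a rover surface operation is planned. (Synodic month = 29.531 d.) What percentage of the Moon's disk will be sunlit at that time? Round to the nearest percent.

93%

105.9 d spans 3 complete synodic months (3 × 29.531 = 88.59 d) plus 17.31 d.
Elongation θ = 360° × 17.31/29.531 ≈ 211.0°.
cos 211.0° = (-0.857), so f = (1 − (-0.857))/2 = 0.929, so 93%.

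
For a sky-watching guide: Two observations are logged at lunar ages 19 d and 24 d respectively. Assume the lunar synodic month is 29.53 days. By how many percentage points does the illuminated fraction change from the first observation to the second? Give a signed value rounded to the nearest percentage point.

-50 pp

θ₁ = 360° × 19/29.53 = 231.6°, f₁ = (1 − cos θ₁)/2 = 0.810.
θ₂ = 360° × 24/29.53 = 292.6°, f₂ = (1 − cos θ₂)/2 = 0.308.
Change = f₂ − f₁ = -0.502 → -50 percentage points.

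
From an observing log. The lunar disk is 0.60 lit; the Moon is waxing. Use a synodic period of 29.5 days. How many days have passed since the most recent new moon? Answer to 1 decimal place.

cos θ = 1 − 2f = -0.200, giving a principal value of 101.5°.
Waxing ⇒ before full, so θ = 101.5°.
Age = 29.5 × 101.5°/360° ≈ 8.32 days.

8.3 days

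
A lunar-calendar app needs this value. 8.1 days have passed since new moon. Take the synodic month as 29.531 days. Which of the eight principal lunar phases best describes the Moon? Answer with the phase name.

θ ≈ 360° × 8.1/29.531 = 99°, which falls in the first quarter sector.

first quarter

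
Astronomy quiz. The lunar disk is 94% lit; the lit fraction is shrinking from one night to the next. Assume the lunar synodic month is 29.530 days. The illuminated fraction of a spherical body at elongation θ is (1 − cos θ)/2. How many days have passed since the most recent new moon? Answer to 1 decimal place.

Invert f = (1 − cos θ)/2 to get cos θ = 1 − 2(0.94) = -0.880, hence θ₀ = arccos -0.880 = 151.6°.
Since the Moon is past full (waning), take the reflex angle: θ = 360° − 151.6° = 208.4°.
That fraction of the synodic month is 208.4/360 × 29.530 d ≈ 17.09 d.

17.1 days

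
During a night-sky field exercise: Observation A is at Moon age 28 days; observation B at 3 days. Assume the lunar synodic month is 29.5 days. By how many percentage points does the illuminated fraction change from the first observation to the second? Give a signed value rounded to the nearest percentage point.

θ₁ = 360° × 28/29.5 = 341.7°, f₁ = (1 − cos θ₁)/2 = 0.025.
θ₂ = 360° × 3/29.5 = 36.6°, f₂ = (1 − cos θ₂)/2 = 0.099.
Change = f₂ − f₁ = +0.073 → +7 percentage points.

+7 pp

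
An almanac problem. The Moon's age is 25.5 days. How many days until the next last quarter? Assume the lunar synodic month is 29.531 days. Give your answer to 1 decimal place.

Last quarter occurs at elongation 270°, i.e. at age 29.531 × 270/360 = 22.148 d.
Already past this cycle's last quarter; the next is at 22.148 + 29.531 = 51.679 d, so 51.679 − 25.5 = 26.179 days.

26.2 days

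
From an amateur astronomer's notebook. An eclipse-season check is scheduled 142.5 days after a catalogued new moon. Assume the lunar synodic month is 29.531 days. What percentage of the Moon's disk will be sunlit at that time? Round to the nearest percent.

27%

142.5 d spans 4 complete synodic months (4 × 29.531 = 118.12 d) plus 24.38 d.
Elongation θ = 360° × 24.38/29.531 ≈ 297.2°.
With cos θ = 0.456, the lit fraction is (1 − 0.456)/2 ≈ 0.272, so 27%.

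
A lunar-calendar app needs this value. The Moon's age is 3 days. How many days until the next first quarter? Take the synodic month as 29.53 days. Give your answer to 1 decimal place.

4.4 days

First quarter is 0.25 of the way through the cycle: age 0.25 × 29.53 = 7.383 d.
That is 7.383 − 3 = 4.383 days ahead.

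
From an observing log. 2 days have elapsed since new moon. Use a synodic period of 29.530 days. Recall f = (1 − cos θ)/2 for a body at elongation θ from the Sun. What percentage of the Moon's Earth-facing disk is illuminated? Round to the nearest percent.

4%

The Moon has covered 2/29.530 of its cycle, so θ ≈ 360° × 2/29.530 = 24.4°.
With cos θ = 0.911, the lit fraction is (1 − 0.911)/2 ≈ 0.045, so 4%.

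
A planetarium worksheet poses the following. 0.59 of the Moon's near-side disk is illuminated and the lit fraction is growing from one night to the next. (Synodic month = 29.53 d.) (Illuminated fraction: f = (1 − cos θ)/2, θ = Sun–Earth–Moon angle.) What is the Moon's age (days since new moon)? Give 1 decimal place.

From f = (1 − cos θ)/2: cos θ = 1 − 2×0.59 = -0.180; arccos → 100.4°.
Waxing ⇒ before full, so θ = 100.4°.
That fraction of the synodic month is 100.4/360 × 29.53 d ≈ 8.23 d.

8.2 days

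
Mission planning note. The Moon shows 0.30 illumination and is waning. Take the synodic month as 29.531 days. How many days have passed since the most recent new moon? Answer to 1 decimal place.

24.1 days

cos θ = 1 − 2f = 0.400, giving a principal value of 66.4°.
Since the Moon is past full (waning), take the reflex angle: θ = 360° − 66.4° = 293.6°.
That fraction of the synodic month is 293.6/360 × 29.531 d ≈ 24.08 d.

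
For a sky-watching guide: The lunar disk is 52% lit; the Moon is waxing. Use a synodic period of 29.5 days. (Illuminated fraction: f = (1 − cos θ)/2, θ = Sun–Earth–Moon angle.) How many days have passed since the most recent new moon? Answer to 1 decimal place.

7.6 days

From f = (1 − cos θ)/2: cos θ = 1 − 2×0.52 = -0.040; arccos → 92.3°.
The Moon is waxing (0°–180°), so θ = 92.3° directly.
At 360°/29.5 d per day, 92.3° corresponds to 7.56 days.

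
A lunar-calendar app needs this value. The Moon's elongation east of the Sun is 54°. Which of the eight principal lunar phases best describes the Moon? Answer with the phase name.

The waxing crescent sector spans roughly 22°–68°; 54° falls inside it.

waxing crescent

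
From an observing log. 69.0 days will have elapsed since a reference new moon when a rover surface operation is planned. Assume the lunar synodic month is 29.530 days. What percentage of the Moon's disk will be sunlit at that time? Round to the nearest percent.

69.0 d spans 2 complete synodic months (2 × 29.530 = 59.06 d) plus 9.94 d.
Phase angle: θ = 360°·(9.94 d)/(29.530 d) = 121.2°.
With cos θ = (-0.518), the lit fraction is (1 − (-0.518))/2 ≈ 0.759, so 76%.

76%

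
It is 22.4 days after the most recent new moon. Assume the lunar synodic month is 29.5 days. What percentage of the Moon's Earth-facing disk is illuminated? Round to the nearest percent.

Phase angle: θ = 360°·(22.4 d)/(29.5 d) = 273.4°.
Illuminated fraction = (1 − cos 273.4°)/2 = (1 − 0.059)/2 ≈ 0.471, so 47%.

47%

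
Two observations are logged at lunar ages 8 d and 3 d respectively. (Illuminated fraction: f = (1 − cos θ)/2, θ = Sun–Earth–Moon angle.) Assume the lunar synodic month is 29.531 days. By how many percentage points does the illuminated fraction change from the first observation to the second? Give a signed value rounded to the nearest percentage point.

-47 pp

θ₁ = 360° × 8/29.531 = 97.5°, f₁ = (1 − cos θ₁)/2 = 0.565.
θ₂ = 360° × 3/29.531 = 36.6°, f₂ = (1 − cos θ₂)/2 = 0.098.
Change = f₂ − f₁ = -0.467 → -47 percentage points.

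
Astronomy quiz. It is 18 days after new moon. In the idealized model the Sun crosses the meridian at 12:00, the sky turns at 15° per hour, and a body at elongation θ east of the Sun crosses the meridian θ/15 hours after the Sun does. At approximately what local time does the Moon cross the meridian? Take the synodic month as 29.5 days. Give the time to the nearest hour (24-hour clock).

Phase angle: θ = 360°·(18 d)/(29.5 d) = 219.7°.
The Moon trails the Sun by θ/15 = 219.7/15 ≈ 14.64 hours.
12:00 + 14.64 h ≈ 02:39 → 03:00 to the nearest hour.

03:00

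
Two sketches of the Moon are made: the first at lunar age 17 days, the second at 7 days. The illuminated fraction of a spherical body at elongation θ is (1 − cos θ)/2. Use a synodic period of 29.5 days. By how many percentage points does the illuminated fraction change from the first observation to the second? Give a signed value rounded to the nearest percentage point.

-48 pp

First observation: θ = 360°·17/29.5 = 207.5°, so f = 0.944.
Second observation: θ = 85.4°, f = 0.460.
Δf = 0.460 − 0.944 = -0.484, i.e. -48 pp.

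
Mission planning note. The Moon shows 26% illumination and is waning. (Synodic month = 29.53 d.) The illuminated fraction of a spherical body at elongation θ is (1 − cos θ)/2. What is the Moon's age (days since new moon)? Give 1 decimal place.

From f = (1 − cos θ)/2: cos θ = 1 − 2×0.26 = 0.480; arccos → 61.3°.
Waning ⇒ past full, so θ = 360° − 61.3° = 298.7°.
At 360°/29.53 d per day, 298.7° corresponds to 24.50 days.

24.5 days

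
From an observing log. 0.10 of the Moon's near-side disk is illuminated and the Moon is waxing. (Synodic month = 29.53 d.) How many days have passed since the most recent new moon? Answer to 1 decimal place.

cos θ = 1 − 2f = 0.800, giving a principal value of 36.9°.
Before full moon the principal value applies: θ = 36.9°.
Age = 29.53 × 36.9°/360° ≈ 3.02 days.

3.0 days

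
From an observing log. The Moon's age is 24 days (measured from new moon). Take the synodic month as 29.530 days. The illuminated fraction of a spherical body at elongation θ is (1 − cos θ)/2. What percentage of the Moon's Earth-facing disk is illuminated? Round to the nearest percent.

The Moon has covered 24/29.530 of its cycle, so θ ≈ 360° × 24/29.530 = 292.6°.
With cos θ = 0.384, the lit fraction is (1 − 0.384)/2 ≈ 0.308, so 31%.

31%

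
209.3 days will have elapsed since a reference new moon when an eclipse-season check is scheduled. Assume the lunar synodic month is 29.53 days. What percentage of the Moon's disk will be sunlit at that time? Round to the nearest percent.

209.3 d spans 7 complete synodic months (7 × 29.53 = 206.71 d) plus 2.59 d.
Elongation θ = 360° × 2.59/29.53 ≈ 31.6°.
With cos θ = 0.852, the lit fraction is (1 − 0.852)/2 ≈ 0.074, so 7%.

7%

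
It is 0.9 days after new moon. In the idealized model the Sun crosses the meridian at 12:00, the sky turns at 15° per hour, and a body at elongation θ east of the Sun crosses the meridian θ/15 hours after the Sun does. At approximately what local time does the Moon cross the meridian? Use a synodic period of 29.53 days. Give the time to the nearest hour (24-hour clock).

13:00

Elongation θ = 360° × 0.9/29.53 ≈ 11.0°.
At 15° of sky rotation per hour, 11.0° corresponds to a 0.73 h lag.
12:00 + 0.73 h ≈ 12:44 → 13:00 to the nearest hour.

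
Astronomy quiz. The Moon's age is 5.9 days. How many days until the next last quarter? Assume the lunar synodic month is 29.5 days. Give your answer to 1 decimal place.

16.2 days

Last quarter occurs at elongation 270°, i.e. at age 29.5 × 270/360 = 22.125 d.
So 16.225 days remain (22.125 − 5.9).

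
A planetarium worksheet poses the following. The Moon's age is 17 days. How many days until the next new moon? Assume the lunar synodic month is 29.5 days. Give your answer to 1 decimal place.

The next new moon completes the synodic month: 29.5 − 17 = 12.500 days.

12.5 days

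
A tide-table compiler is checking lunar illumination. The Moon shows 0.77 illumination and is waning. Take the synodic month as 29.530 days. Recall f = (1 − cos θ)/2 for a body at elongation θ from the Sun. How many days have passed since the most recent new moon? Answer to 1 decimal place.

cos θ = 1 − 2f = -0.540, giving a principal value of 122.7°.
Since the Moon is past full (waning), take the reflex angle: θ = 360° − 122.7° = 237.3°.
Age = 29.530 × 237.3°/360° ≈ 19.47 days.

19.5 days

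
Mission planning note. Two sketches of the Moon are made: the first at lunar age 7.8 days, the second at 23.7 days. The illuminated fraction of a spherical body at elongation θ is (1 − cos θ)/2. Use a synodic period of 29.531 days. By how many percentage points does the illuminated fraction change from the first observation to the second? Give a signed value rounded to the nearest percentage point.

-21 pp

θ₁ = 360° × 7.8/29.531 = 95.1°, f₁ = (1 − cos θ₁)/2 = 0.544.
θ₂ = 360° × 23.7/29.531 = 288.9°, f₂ = (1 − cos θ₂)/2 = 0.338.
Change = f₂ − f₁ = -0.206 → -21 percentage points.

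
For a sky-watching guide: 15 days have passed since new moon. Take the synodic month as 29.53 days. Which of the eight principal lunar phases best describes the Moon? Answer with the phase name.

θ ≈ 360° × 15/29.53 = 183°, which falls in the full moon sector.

full moon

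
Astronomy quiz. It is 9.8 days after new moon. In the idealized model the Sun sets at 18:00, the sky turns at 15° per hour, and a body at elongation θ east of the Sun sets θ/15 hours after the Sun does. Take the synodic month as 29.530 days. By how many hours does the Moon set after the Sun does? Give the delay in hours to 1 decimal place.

8.0 h

Elongation θ = 360° × 9.8/29.530 ≈ 119.5°.
The Moon trails the Sun by θ/15 = 119.5/15 ≈ 7.96 hours.
So the Moon sets 7.96 h after the Sun.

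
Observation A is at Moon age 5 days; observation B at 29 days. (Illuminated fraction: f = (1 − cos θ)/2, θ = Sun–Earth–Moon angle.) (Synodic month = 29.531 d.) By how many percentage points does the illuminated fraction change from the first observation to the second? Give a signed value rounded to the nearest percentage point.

-25 pp

θ₁ = 360° × 5/29.531 = 61.0°, f₁ = (1 − cos θ₁)/2 = 0.257.
θ₂ = 360° × 29/29.531 = 353.5°, f₂ = (1 − cos θ₂)/2 = 0.003.
Change = f₂ − f₁ = -0.254 → -25 percentage points.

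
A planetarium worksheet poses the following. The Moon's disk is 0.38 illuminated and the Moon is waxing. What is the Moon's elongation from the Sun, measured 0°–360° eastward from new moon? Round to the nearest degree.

cos θ = 1 − 2f = 0.240, giving a principal value of 76.1°.
Before full moon the principal value applies: θ = 76.1°.

76°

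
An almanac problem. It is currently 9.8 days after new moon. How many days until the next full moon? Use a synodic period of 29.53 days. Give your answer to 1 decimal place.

Full moon occurs at elongation 180°, i.e. at age 29.53 × 180/360 = 14.765 d.
That is 14.765 − 9.8 = 4.965 days ahead.

5.0 days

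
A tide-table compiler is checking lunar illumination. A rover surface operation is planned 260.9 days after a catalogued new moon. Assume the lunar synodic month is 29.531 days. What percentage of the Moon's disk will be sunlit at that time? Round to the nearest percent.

25%

260.9/29.531 = 8.835 lunations, so 8 complete cycles and 24.65 d into the next.
The Moon has covered 24.65/29.531 of its cycle, so θ ≈ 360° × 24.65/29.531 = 300.5°.
With cos θ = 0.508, the lit fraction is (1 − 0.508)/2 ≈ 0.246, so 25%.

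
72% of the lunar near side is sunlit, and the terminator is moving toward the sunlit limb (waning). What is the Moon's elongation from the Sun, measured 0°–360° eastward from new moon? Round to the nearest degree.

244°

Invert f = (1 − cos θ)/2 to get cos θ = 1 − 2(0.72) = -0.440, hence θ₀ = arccos -0.440 = 116.1°.
A waning Moon lies in 180°–360°, so θ = 360° − 116.1° = 243.9°.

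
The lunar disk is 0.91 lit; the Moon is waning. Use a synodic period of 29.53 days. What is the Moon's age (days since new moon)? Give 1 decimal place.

Invert f = (1 − cos θ)/2 to get cos θ = 1 − 2(0.91) = -0.820, hence θ₀ = arccos -0.820 = 145.1°.
Since the Moon is past full (waning), take the reflex angle: θ = 360° − 145.1° = 214.9°.
At 360°/29.53 d per day, 214.9° corresponds to 17.63 days.

17.6 days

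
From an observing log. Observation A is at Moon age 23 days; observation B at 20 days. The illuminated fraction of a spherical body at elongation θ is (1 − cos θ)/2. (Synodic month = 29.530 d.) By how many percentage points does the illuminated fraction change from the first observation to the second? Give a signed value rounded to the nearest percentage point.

+31 percentage points

First observation: θ = 360°·23/29.530 = 280.4°, so f = 0.410.
Second observation: θ = 243.8°, f = 0.721.
Δf = 0.721 − 0.410 = +0.311, i.e. +31 pp.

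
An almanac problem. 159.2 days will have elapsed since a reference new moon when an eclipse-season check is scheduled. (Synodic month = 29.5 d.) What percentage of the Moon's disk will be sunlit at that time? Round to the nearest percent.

90%

159.2/29.5 = 5.397 lunations, so 5 complete cycles and 11.70 d into the next.
Elongation θ = 360° × 11.70/29.5 ≈ 142.8°.
With cos θ = (-0.796), the lit fraction is (1 − (-0.796))/2 ≈ 0.898, so 90%.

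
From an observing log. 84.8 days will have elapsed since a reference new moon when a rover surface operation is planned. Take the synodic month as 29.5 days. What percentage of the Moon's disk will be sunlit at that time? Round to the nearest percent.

15%

Reduce mod P: 84.8 − 2×29.5 = 25.80 d into the current lunation.
The Moon has covered 25.80/29.5 of its cycle, so θ ≈ 360° × 25.80/29.5 = 314.8°.
With cos θ = 0.705, the lit fraction is (1 − 0.705)/2 ≈ 0.147, so 15%.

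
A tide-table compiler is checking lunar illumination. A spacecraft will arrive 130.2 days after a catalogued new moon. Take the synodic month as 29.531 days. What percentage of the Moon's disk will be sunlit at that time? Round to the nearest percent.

130.2/29.531 = 4.409 lunations, so 4 complete cycles and 12.08 d into the next.
The Moon has covered 12.08/29.531 of its cycle, so θ ≈ 360° × 12.08/29.531 = 147.2°.
Illuminated fraction = (1 − cos 147.2°)/2 = (1 − (-0.841))/2 ≈ 0.920, so 92%.

92%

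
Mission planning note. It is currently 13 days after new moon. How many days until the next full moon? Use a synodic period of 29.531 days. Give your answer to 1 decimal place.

Full moon is 0.5 of the way through the cycle: age 0.5 × 29.531 = 14.765 d.
That is 14.765 − 13 = 1.765 days ahead.

1.8 days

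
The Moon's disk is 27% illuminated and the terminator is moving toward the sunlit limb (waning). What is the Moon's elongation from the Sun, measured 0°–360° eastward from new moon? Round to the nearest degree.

297°

From f = (1 − cos θ)/2: cos θ = 1 − 2×0.27 = 0.460; arccos → 62.6°.
A waning Moon lies in 180°–360°, so θ = 360° − 62.6° = 297.4°.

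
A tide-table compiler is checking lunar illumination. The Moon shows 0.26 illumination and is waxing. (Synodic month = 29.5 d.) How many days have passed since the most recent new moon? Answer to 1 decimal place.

Invert f = (1 − cos θ)/2 to get cos θ = 1 − 2(0.26) = 0.480, hence θ₀ = arccos 0.480 = 61.3°.
Before full moon the principal value applies: θ = 61.3°.
At 360°/29.5 d per day, 61.3° corresponds to 5.02 days.

5.0 days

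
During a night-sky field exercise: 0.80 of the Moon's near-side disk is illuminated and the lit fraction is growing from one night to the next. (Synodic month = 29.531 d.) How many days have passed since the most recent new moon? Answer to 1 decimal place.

10.4 days

cos θ = 1 − 2f = -0.600, giving a principal value of 126.9°.
Before full moon the principal value applies: θ = 126.9°.
Age = 29.531 × 126.9°/360° ≈ 10.41 days.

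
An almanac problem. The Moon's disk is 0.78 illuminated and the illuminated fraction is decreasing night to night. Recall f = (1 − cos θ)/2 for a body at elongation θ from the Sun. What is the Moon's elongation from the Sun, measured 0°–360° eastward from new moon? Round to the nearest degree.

cos θ = 1 − 2f = -0.560, giving a principal value of 124.1°.
A waning Moon lies in 180°–360°, so θ = 360° − 124.1° = 235.9°.

236°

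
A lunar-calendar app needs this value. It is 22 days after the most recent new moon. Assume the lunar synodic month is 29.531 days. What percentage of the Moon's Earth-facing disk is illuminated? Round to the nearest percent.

52%

The Moon has covered 22/29.531 of its cycle, so θ ≈ 360° × 22/29.531 = 268.2°.
Illuminated fraction = (1 − cos 268.2°)/2 = (1 − (-0.032))/2 ≈ 0.516, so 52%.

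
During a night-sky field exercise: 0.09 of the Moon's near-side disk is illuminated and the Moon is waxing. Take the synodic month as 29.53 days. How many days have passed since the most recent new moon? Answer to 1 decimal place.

2.9 days

From f = (1 − cos θ)/2: cos θ = 1 − 2×0.09 = 0.820; arccos → 34.9°.
The Moon is waxing (0°–180°), so θ = 34.9° directly.
At 360°/29.53 d per day, 34.9° corresponds to 2.86 days.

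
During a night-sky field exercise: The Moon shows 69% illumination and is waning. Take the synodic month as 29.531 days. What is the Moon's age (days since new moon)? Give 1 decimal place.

From f = (1 − cos θ)/2: cos θ = 1 − 2×0.69 = -0.380; arccos → 112.3°.
A waning Moon lies in 180°–360°, so θ = 360° − 112.3° = 247.7°.
Age = 29.531 × 247.7°/360° ≈ 20.32 days.

20.3 days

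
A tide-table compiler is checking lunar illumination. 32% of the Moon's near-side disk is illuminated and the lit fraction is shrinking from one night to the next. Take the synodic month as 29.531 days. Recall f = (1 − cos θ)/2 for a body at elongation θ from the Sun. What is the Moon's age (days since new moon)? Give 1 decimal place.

From f = (1 − cos θ)/2: cos θ = 1 − 2×0.32 = 0.360; arccos → 68.9°.
Since the Moon is past full (waning), take the reflex angle: θ = 360° − 68.9° = 291.1°.
At 360°/29.531 d per day, 291.1° corresponds to 23.88 days.

23.9 days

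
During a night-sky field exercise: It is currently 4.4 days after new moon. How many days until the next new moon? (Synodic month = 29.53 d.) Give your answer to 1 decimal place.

25.1 days

The next new moon completes the synodic month: 29.53 − 4.4 = 25.130 days.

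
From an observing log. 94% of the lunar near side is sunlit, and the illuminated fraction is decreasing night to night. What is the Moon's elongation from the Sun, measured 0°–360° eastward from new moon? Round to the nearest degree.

Invert f = (1 − cos θ)/2 to get cos θ = 1 − 2(0.94) = -0.880, hence θ₀ = arccos -0.880 = 151.6°.
Waning ⇒ past full, so θ = 360° − 151.6° = 208.4°.

208°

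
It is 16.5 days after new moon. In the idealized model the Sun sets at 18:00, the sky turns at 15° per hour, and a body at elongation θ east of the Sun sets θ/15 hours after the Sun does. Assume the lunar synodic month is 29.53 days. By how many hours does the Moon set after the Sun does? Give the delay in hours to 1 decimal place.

13.4 h

The Moon has covered 16.5/29.53 of its cycle, so θ ≈ 360° × 16.5/29.53 = 201.2°.
At 15° of sky rotation per hour, 201.2° corresponds to a 13.41 h lag.
So the Moon sets 13.41 h after the Sun.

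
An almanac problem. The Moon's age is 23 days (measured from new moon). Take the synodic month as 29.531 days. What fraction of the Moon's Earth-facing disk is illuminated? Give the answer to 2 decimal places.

0.41

Elongation θ = 360° × 23/29.531 ≈ 280.4°.
Illuminated fraction = (1 − cos 280.4°)/2 = (1 − 0.180)/2 ≈ 0.410.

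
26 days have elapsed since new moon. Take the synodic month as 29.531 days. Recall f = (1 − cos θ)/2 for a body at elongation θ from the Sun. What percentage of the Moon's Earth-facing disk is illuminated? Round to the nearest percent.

13%

Phase angle: θ = 360°·(26 d)/(29.531 d) = 317.0°.
cos 317.0° = 0.731, so f = (1 − 0.731)/2 = 0.135, so 13%.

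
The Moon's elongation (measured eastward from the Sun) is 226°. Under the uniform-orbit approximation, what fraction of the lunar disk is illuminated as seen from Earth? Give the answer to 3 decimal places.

0.847

Half-versine of 226°: (1 − (-0.695))/2 = 0.847.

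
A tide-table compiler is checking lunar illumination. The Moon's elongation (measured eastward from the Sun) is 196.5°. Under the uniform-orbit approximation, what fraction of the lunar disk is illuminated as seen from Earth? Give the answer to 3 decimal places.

0.979

f = (1 − cos 196.5°)/2 = (1 − (-0.959))/2 ≈ 0.979.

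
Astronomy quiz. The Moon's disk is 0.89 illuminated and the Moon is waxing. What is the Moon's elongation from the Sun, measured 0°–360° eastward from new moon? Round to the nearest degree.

141°

cos θ = 1 − 2f = -0.780, giving a principal value of 141.3°.
Waxing ⇒ before full, so θ = 141.3°.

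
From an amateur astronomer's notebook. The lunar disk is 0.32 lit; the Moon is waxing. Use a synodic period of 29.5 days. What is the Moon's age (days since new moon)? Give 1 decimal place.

5.6 days

cos θ = 1 − 2f = 0.360, giving a principal value of 68.9°.
Waxing ⇒ before full, so θ = 68.9°.
That fraction of the synodic month is 68.9/360 × 29.5 d ≈ 5.65 d.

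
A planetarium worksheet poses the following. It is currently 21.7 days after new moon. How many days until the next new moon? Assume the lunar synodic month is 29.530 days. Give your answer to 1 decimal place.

7.8 days

The next new moon completes the synodic month: 29.530 − 21.7 = 7.830 days.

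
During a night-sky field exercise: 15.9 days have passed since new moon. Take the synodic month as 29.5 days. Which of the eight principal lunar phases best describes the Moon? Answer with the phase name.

full moon

θ ≈ 360° × 15.9/29.5 = 194°, which falls in the full moon sector.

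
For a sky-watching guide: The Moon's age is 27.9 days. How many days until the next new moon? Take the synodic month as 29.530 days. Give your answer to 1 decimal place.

1.6 days

The next new moon completes the synodic month: 29.530 − 27.9 = 1.630 days.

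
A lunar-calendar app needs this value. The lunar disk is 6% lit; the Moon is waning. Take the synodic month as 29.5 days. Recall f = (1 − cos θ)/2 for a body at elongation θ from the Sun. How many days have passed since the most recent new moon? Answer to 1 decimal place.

27.2 days

Invert f = (1 − cos θ)/2 to get cos θ = 1 − 2(0.06) = 0.880, hence θ₀ = arccos 0.880 = 28.4°.
Since the Moon is past full (waning), take the reflex angle: θ = 360° − 28.4° = 331.6°.
At 360°/29.5 d per day, 331.6° corresponds to 27.18 days.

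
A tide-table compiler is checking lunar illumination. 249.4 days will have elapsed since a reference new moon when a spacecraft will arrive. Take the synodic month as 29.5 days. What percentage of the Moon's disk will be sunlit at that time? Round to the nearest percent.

Reduce mod P: 249.4 − 8×29.5 = 13.40 d into the current lunation.
Elongation θ = 360° × 13.40/29.5 ≈ 163.5°.
Illuminated fraction = (1 − cos 163.5°)/2 = (1 − (-0.959))/2 ≈ 0.979, so 98%.

98%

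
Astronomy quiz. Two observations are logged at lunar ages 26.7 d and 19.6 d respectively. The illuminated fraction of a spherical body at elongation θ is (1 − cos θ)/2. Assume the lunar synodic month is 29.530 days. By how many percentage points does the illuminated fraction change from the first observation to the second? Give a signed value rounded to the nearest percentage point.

+67 percentage points

First observation: θ = 360°·26.7/29.530 = 325.5°, so f = 0.088.
Second observation: θ = 238.9°, f = 0.758.
Δf = 0.758 − 0.088 = +0.670, i.e. +67 pp.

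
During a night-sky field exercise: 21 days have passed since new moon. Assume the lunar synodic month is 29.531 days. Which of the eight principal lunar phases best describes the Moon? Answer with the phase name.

θ ≈ 360° × 21/29.531 = 256°, which falls in the last quarter sector.

last quarter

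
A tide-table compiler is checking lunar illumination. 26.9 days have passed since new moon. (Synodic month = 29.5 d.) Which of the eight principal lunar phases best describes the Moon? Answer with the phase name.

At 26.9/29.5 of the cycle, θ ≈ 328° — the waning crescent range.

waning crescent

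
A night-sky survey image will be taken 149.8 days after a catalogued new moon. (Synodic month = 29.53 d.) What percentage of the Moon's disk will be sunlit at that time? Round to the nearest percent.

5%

Reduce mod P: 149.8 − 5×29.53 = 2.15 d into the current lunation.
The Moon has covered 2.15/29.53 of its cycle, so θ ≈ 360° × 2.15/29.53 = 26.2°.
Illuminated fraction = (1 − cos 26.2°)/2 = (1 − 0.897)/2 ≈ 0.051, so 5%.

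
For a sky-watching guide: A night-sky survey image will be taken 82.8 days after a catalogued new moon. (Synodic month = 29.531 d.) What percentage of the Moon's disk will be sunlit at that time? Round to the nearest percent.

82.8/29.531 = 2.804 lunations, so 2 complete cycles and 23.74 d into the next.
Elongation θ = 360° × 23.74/29.531 ≈ 289.4°.
cos 289.4° = 0.332, so f = (1 − 0.332)/2 = 0.334, so 33%.

33%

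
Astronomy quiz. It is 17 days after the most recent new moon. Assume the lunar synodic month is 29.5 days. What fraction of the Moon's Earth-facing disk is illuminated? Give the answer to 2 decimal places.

0.94

Phase angle: θ = 360°·(17 d)/(29.5 d) = 207.5°.
Illuminated fraction = (1 − cos 207.5°)/2 = (1 − (-0.887))/2 ≈ 0.944.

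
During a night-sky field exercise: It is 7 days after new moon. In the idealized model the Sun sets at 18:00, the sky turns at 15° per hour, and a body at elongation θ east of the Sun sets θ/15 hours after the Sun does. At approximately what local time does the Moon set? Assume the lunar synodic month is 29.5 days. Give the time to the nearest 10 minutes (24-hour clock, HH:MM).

23:40

Phase angle: θ = 360°·(7 d)/(29.5 d) = 85.4°.
At 15° of sky rotation per hour, 85.4° corresponds to a 5.69 h lag.
18:00 + 5.695 h ≈ 23:42 → 23:40 to the nearest ten minutes.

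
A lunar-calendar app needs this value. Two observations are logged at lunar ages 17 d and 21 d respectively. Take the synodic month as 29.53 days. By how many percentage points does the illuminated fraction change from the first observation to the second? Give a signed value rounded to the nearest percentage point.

First observation: θ = 360°·17/29.53 = 207.2°, so f = 0.945.
Second observation: θ = 256.0°, f = 0.621.
Δf = 0.621 − 0.945 = -0.324, i.e. -32 pp.

-32 pp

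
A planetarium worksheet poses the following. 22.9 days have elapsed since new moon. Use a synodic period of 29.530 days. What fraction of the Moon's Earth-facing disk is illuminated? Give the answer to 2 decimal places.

Elongation θ = 360° × 22.9/29.530 ≈ 279.2°.
With cos θ = 0.159, the lit fraction is (1 − 0.159)/2 ≈ 0.420.

0.42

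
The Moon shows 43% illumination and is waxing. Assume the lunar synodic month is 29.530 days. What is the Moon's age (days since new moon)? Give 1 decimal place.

From f = (1 − cos θ)/2: cos θ = 1 − 2×0.43 = 0.140; arccos → 82.0°.
The Moon is waxing (0°–180°), so θ = 82.0° directly.
That fraction of the synodic month is 82.0/360 × 29.530 d ≈ 6.72 d.

6.7 days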